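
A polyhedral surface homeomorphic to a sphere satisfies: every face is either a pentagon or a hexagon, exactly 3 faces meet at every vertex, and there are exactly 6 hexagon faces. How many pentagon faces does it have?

Let x be the number of pentagons; then F = 6 + x.
Edge–face incidences: 2E = 6·6 + 5·x = 36 + 5x.
Every vertex has degree 3, so 3V = 2E.
Euler: V − E + F = 2 ⇒ (2E)/3 − E + (6 + x) = 2.
Multiply by 6: 2·(2E) − 3·(2E) + 6·(6 + x) = 12, i.e. 36 + 6x − (36 + 5x) = 12.
Collecting terms: x = 12.
Then 2E = 36 + 5·12 = 96, so E = 48, V = 2E/3 = 32, F = 6 + 12 = 18.

12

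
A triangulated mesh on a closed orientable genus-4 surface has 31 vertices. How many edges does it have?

111

χ = 2 − 2·4 = -6, and every face is a triangle so 3F = 2E.
V − E + F = -6 with E = 3F/2 gives 31 − (3/2 − 1)·F = -6, so F = 74 and E = 111.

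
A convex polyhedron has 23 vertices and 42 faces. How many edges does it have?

63

Here V − E + F = 2.
E = V + F − (2) = 23 + 42 − (2) = 63.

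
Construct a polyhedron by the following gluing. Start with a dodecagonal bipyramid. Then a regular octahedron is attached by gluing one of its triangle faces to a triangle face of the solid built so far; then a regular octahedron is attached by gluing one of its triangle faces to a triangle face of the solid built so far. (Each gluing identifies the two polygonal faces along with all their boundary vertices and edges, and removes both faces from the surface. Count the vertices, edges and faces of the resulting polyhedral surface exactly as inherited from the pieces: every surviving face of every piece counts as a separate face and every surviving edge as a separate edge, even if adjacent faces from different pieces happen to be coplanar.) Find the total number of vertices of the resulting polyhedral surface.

20

A dodecagonal bipyramid: V=14, E=36, F=24.
Attach a regular octahedron (V=6, E=12, F=8) along a 3-gon: merge 3 vertices and 3 edges, delete both glued faces → V=17, E=45, F=30.
Attach a regular octahedron (V=6, E=12, F=8) along a 3-gon: merge 3 vertices and 3 edges, delete both glued faces → V=20, E=54, F=36.
Check: V − E + F = 20 − 54 + 36 = 2.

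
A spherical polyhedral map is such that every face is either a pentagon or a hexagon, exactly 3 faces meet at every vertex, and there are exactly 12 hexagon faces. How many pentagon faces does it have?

12

Let x be the number of pentagons; then F = 12 + x.
Edge–face incidences: 2E = 6·12 + 5·x = 72 + 5x.
Every vertex has degree 3, so 3V = 2E.
Euler: V − E + F = 2 ⇒ (2E)/3 − E + (12 + x) = 2.
Multiply by 6: 2·(2E) − 3·(2E) + 6·(12 + x) = 12, i.e. 72 + 6x − (72 + 5x) = 12.
Collecting terms: x = 12.
Then 2E = 72 + 5·12 = 132, so E = 66, V = 2E/3 = 44, F = 12 + 12 = 24.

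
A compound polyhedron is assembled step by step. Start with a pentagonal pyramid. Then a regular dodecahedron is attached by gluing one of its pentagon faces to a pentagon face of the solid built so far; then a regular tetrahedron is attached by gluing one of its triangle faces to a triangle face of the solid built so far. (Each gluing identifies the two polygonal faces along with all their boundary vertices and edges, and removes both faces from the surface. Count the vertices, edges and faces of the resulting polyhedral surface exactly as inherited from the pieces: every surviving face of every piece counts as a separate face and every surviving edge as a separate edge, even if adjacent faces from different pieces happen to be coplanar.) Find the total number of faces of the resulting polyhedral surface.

18

A pentagonal pyramid: V=6, E=10, F=6.
Attach a regular dodecahedron (V=20, E=30, F=12) along a 5-gon: merge 5 vertices and 5 edges, delete both glued faces → V=21, E=35, F=16.
Attach a regular tetrahedron (V=4, E=6, F=4) along a 3-gon: merge 3 vertices and 3 edges, delete both glued faces → V=22, E=38, F=18.
Check: V − E + F = 22 − 38 + 18 = 2.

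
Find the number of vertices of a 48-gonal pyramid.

A pyramid on an n-gon base has one n-gon and n triangles: V = 48 + 1 = 49, E = 2·48 = 96, F = 48 + 1 = 49.

49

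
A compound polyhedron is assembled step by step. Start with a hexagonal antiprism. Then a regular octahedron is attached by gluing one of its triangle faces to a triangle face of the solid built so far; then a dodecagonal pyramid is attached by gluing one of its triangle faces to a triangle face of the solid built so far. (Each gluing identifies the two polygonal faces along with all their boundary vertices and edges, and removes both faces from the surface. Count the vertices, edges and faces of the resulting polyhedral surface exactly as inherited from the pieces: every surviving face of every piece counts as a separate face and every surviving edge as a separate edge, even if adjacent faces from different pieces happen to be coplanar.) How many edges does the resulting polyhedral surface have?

A hexagonal antiprism: V=12, E=24, F=14.
Attach a regular octahedron (V=6, E=12, F=8) along a 3-gon: merge 3 vertices and 3 edges, delete both glued faces → V=15, E=33, F=20.
Attach a dodecagonal pyramid (V=13, E=24, F=13) along a 3-gon: merge 3 vertices and 3 edges, delete both glued faces → V=25, E=54, F=31.
Check: V − E + F = 25 − 54 + 31 = 2.

54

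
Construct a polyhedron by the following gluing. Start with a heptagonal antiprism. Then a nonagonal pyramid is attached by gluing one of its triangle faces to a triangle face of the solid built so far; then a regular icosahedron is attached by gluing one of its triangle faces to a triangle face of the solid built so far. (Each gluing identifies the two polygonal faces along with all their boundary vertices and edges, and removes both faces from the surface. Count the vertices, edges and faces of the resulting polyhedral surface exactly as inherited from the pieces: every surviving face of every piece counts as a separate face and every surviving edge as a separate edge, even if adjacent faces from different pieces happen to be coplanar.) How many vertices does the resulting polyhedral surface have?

30

A heptagonal antiprism: V=14, E=28, F=16.
Attach a nonagonal pyramid (V=10, E=18, F=10) along a 3-gon: merge 3 vertices and 3 edges, delete both glued faces → V=21, E=43, F=24.
Attach a regular icosahedron (V=12, E=30, F=20) along a 3-gon: merge 3 vertices and 3 edges, delete both glued faces → V=30, E=70, F=42.
Check: V − E + F = 30 − 70 + 42 = 2.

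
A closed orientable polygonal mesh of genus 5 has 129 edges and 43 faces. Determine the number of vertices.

78

For a closed orientable surface of genus 5, χ = 2 − 2·5 = -8.
V = -8 + E − F = -8 + 129 − 43 = 78.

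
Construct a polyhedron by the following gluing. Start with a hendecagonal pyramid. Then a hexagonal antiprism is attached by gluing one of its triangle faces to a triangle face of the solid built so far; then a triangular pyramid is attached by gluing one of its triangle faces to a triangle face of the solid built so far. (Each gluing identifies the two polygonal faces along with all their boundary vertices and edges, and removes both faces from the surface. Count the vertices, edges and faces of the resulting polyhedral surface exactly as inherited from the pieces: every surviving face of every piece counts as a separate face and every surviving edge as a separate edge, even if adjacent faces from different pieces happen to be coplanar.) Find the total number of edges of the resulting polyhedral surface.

A hendecagonal pyramid: V=12, E=22, F=12.
Attach a hexagonal antiprism (V=12, E=24, F=14) along a 3-gon: merge 3 vertices and 3 edges, delete both glued faces → V=21, E=43, F=24.
Attach a triangular pyramid (V=4, E=6, F=4) along a 3-gon: merge 3 vertices and 3 edges, delete both glued faces → V=22, E=46, F=26.
Check: V − E + F = 22 − 46 + 26 = 2.

46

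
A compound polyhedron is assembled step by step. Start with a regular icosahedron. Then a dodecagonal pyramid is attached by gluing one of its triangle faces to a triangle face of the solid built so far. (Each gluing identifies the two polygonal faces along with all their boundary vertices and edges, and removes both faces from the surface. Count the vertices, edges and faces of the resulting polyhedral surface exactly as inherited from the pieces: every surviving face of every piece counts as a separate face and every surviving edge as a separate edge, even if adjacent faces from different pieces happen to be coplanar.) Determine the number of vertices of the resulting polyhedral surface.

A regular icosahedron: V=12, E=30, F=20.
Attach a dodecagonal pyramid (V=13, E=24, F=13) along a 3-gon: merge 3 vertices and 3 edges, delete both glued faces → V=22, E=51, F=31.
Check: V − E + F = 22 − 51 + 31 = 2.

22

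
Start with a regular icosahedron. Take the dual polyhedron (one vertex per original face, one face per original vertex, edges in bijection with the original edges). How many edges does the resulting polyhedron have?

30

The base solid has V = 12, E = 30, F = 20.
The dual swaps V and F and preserves E: V′ = F = 20, E′ = E = 30, F′ = V = 12.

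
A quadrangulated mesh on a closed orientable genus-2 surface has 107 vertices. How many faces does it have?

χ = 2 − 2·2 = -2, and every face is a square so 4F = 2E.
V − E + F = -2 with E = 4F/2 gives 107 − (4/2 − 1)·F = -2, so F = 109 and E = 218.

109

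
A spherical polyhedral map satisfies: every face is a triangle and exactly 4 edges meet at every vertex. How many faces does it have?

8

Each face has 3 edges and each edge borders two faces, so 2E = 3F.
Each vertex has degree 4, so 4V = 2E and hence V = 3F/4.
Euler: V − E + F = 2 ⇒ (3F/4) − (3F/2) + F = 2.
Multiply by 8: (6 − 12 + 8)F = 16, i.e. 2F = 16.
So F = 8, E = 3·8/2 = 12, V = 3·8/4 = 6.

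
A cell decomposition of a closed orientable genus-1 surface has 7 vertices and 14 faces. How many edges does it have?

21

For a closed orientable surface of genus 1, χ = 2 − 2·1 = 0.
E = V + F − (0) = 7 + 14 − (0) = 21.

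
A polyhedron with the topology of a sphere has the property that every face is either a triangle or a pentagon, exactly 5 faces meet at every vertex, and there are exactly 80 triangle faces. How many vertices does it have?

Let x be the number of pentagons; then F = 80 + x.
Edge–face incidences: 2E = 3·80 + 5·x = 240 + 5x.
Every vertex has degree 5, so 5V = 2E.
Euler: V − E + F = 2 ⇒ (2E)/5 − E + (80 + x) = 2.
Multiply by 10: 2·(2E) − 5·(2E) + 10·(80 + x) = 20, i.e. 800 + 10x − 3·(240 + 5x) = 20.
Collecting terms: −5x + 80 = 20, so −5x = −60, so x = 12.
Then 2E = 240 + 5·12 = 300, so E = 150, V = 2E/5 = 60, F = 80 + 12 = 92.

60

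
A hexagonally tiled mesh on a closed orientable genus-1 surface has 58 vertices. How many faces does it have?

χ = 2 − 2·1 = 0, and every face is a hexagon so 6F = 2E.
V − E + F = 0 with E = 6F/2 gives 58 − (6/2 − 1)·F = 0, so F = 29 and E = 87.

29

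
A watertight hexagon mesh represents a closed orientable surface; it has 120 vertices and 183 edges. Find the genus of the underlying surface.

2

Every face is a hexagon and each edge borders two faces, so 6F = 2·183, giving F = 61.
χ = V − E + F = 120 − 183 + 61 = -2.
For a closed orientable surface χ = 2 − 2g, so g = (2 − (-2))/2 = 2.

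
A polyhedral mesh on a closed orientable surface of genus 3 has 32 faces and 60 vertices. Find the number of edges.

96

For a closed orientable surface of genus 3, χ = 2 − 2·3 = -4.
E = V + F − (-4) = 60 + 32 − (-4) = 96.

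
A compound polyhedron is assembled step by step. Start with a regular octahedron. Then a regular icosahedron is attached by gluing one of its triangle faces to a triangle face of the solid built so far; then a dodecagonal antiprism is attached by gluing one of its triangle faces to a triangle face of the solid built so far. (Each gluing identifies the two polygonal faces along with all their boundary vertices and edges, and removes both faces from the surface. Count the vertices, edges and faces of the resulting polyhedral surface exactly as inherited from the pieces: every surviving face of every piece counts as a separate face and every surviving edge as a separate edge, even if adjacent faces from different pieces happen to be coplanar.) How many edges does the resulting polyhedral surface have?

84

A regular octahedron: V=6, E=12, F=8.
Attach a regular icosahedron (V=12, E=30, F=20) along a 3-gon: merge 3 vertices and 3 edges, delete both glued faces → V=15, E=39, F=26.
Attach a dodecagonal antiprism (V=24, E=48, F=26) along a 3-gon: merge 3 vertices and 3 edges, delete both glued faces → V=36, E=84, F=50.
Check: V − E + F = 36 − 84 + 50 = 2.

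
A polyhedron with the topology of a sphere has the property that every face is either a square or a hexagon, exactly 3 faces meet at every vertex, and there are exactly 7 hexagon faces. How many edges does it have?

Let x be the number of squares; then F = 7 + x.
Edge–face incidences: 2E = 6·7 + 4·x = 42 + 4x.
Every vertex has degree 3, so 3V = 2E.
Euler: V − E + F = 2 ⇒ (2E)/3 − E + (7 + x) = 2.
Multiply by 6: 2·(2E) − 3·(2E) + 6·(7 + x) = 12, i.e. 42 + 6x − (42 + 4x) = 12.
Collecting terms: 2x = 12, so x = 6.
Then 2E = 42 + 4·6 = 66, so E = 33, V = 2E/3 = 22, F = 7 + 6 = 13.

33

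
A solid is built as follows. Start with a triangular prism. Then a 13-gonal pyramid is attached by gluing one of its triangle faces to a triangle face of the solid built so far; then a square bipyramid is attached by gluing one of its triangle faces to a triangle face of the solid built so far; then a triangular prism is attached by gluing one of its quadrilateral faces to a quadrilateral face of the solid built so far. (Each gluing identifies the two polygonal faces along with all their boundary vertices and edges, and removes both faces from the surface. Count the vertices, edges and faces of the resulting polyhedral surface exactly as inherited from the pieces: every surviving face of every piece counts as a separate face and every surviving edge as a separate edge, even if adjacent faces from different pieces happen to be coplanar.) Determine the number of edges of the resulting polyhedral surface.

46

A triangular prism: V=6, E=9, F=5.
Attach a 13-gonal pyramid (V=14, E=26, F=14) along a 3-gon: merge 3 vertices and 3 edges, delete both glued faces → V=17, E=32, F=17.
Attach a square bipyramid (V=6, E=12, F=8) along a 3-gon: merge 3 vertices and 3 edges, delete both glued faces → V=20, E=41, F=23.
Attach a triangular prism (V=6, E=9, F=5) along a 4-gon: merge 4 vertices and 4 edges, delete both glued faces → V=22, E=46, F=26.
Check: V − E + F = 22 − 46 + 26 = 2.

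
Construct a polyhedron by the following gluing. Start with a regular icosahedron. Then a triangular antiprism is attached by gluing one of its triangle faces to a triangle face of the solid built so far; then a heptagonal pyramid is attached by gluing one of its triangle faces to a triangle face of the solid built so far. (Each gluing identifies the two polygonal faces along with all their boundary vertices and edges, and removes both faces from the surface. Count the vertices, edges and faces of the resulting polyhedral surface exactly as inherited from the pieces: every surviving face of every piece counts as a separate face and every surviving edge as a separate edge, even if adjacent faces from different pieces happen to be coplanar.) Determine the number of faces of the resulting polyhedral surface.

A regular icosahedron: V=12, E=30, F=20.
Attach a triangular antiprism (V=6, E=12, F=8) along a 3-gon: merge 3 vertices and 3 edges, delete both glued faces → V=15, E=39, F=26.
Attach a heptagonal pyramid (V=8, E=14, F=8) along a 3-gon: merge 3 vertices and 3 edges, delete both glued faces → V=20, E=50, F=32.
Check: V − E + F = 20 − 50 + 32 = 2.

32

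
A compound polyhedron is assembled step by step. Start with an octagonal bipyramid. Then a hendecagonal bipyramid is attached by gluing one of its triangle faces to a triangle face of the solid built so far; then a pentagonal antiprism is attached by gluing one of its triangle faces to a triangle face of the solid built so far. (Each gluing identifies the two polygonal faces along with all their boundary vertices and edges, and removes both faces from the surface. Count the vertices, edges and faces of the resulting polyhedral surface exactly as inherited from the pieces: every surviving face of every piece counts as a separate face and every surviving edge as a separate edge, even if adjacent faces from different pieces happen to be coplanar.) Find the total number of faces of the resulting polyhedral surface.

An octagonal bipyramid: V=10, E=24, F=16.
Attach a hendecagonal bipyramid (V=13, E=33, F=22) along a 3-gon: merge 3 vertices and 3 edges, delete both glued faces → V=20, E=54, F=36.
Attach a pentagonal antiprism (V=10, E=20, F=12) along a 3-gon: merge 3 vertices and 3 edges, delete both glued faces → V=27, E=71, F=46.
Check: V − E + F = 27 − 71 + 46 = 2.

46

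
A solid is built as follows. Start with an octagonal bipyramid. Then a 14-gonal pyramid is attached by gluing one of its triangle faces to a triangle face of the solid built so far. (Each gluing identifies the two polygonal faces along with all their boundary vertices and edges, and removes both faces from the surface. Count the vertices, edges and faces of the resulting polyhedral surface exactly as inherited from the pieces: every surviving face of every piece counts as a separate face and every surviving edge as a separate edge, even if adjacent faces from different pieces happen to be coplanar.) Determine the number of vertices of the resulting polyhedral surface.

An octagonal bipyramid: V=10, E=24, F=16.
Attach a 14-gonal pyramid (V=15, E=28, F=15) along a 3-gon: merge 3 vertices and 3 edges, delete both glued faces → V=22, E=49, F=29.
Check: V − E + F = 22 − 49 + 29 = 2.

22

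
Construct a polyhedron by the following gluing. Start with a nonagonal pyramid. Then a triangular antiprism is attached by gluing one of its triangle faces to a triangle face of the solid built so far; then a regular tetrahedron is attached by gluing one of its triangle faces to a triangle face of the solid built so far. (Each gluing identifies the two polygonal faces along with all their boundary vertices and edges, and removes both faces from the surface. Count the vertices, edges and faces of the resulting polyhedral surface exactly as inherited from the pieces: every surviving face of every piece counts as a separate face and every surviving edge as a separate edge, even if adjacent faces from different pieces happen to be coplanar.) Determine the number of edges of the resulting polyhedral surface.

A nonagonal pyramid: V=10, E=18, F=10.
Attach a triangular antiprism (V=6, E=12, F=8) along a 3-gon: merge 3 vertices and 3 edges, delete both glued faces → V=13, E=27, F=16.
Attach a regular tetrahedron (V=4, E=6, F=4) along a 3-gon: merge 3 vertices and 3 edges, delete both glued faces → V=14, E=30, F=18.
Check: V − E + F = 14 − 30 + 18 = 2.

30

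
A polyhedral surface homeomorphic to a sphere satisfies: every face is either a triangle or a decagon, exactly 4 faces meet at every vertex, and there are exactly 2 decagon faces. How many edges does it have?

Let x be the number of triangles; then F = 2 + x.
Edge–face incidences: 2E = 10·2 + 3·x = 20 + 3x.
Every vertex has degree 4, so 4V = 2E.
Euler: V − E + F = 2 ⇒ (2E)/4 − E + (2 + x) = 2.
Multiply by 8: 2·(2E) − 4·(2E) + 8·(2 + x) = 16, i.e. 16 + 8x − 2·(20 + 3x) = 16.
Collecting terms: 2x − 24 = 16, so 2x = 40, so x = 20.
Then 2E = 20 + 3·20 = 80, so E = 40, V = 2E/4 = 20, F = 2 + 20 = 22.

40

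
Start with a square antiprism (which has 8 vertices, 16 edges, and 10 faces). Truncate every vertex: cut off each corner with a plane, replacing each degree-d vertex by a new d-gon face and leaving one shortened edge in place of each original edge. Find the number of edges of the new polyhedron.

48

Truncation replaces each original edge-end by a new vertex, so V′ = 2E = 32.
Each original edge survives, and each old vertex of degree d contributes d new edges; summing degrees gives Σd = 2E, so E′ = E + 2E = 3E = 48.
Each original face survives and each original vertex becomes one new face: F′ = F + V = 18.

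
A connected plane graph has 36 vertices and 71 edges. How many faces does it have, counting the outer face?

37

Euler's formula for a connected plane graph: V − E + F = 2, so F = 2 − 36 + 71 = 37.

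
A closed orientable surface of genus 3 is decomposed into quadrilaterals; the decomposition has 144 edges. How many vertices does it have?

χ = 2 − 2·3 = -4, and every face is a square so 4F = 2E.
F = 2E/4 = 72. Then V = -4 + E − F = -4 + 144 − 72 = 68.

68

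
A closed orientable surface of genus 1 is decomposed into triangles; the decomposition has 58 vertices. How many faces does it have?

116

χ = 2 − 2·1 = 0, and every face is a triangle so 3F = 2E.
V − E + F = 0 with E = 3F/2 gives 58 − (3/2 − 1)·F = 0, so F = 116 and E = 174.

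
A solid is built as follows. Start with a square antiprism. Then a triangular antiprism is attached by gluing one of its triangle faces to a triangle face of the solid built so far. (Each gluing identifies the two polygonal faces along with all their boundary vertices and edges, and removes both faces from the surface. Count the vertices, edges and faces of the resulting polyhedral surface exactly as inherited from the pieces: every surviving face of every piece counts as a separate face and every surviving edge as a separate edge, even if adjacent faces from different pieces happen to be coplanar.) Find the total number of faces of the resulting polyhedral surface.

A square antiprism: V=8, E=16, F=10.
Attach a triangular antiprism (V=6, E=12, F=8) along a 3-gon: merge 3 vertices and 3 edges, delete both glued faces → V=11, E=25, F=16.
Check: V − E + F = 11 − 25 + 16 = 2.

16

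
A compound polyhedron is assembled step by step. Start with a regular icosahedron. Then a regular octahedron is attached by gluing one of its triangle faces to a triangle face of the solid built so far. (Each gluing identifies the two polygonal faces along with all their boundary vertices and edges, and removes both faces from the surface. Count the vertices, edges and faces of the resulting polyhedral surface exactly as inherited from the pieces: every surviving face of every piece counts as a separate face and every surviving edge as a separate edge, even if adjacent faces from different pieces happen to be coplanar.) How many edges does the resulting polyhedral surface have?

39

A regular icosahedron: V=12, E=30, F=20.
Attach a regular octahedron (V=6, E=12, F=8) along a 3-gon: merge 3 vertices and 3 edges, delete both glued faces → V=15, E=39, F=26.
Check: V − E + F = 15 − 39 + 26 = 2.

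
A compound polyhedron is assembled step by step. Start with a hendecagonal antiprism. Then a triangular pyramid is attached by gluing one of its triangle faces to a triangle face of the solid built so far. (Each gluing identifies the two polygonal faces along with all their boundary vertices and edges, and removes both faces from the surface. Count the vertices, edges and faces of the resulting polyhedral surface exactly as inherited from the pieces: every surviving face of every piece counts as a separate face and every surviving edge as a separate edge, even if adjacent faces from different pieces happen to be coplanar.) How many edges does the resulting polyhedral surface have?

47

A hendecagonal antiprism: V=22, E=44, F=24.
Attach a triangular pyramid (V=4, E=6, F=4) along a 3-gon: merge 3 vertices and 3 edges, delete both glued faces → V=23, E=47, F=26.
Check: V − E + F = 23 − 47 + 26 = 2.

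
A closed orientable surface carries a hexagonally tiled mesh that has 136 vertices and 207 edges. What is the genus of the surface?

2

Every face is a hexagon and each edge borders two faces, so 6F = 2·207, giving F = 69.
χ = V − E + F = 136 − 207 + 69 = -2.
For a closed orientable surface χ = 2 − 2g, so g = (2 − (-2))/2 = 2.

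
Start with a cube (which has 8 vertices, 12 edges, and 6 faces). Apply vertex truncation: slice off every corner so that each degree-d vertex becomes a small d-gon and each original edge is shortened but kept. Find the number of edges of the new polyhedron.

Truncation replaces each original edge-end by a new vertex, so V′ = 2E = 24.
Each original edge survives, and each old vertex of degree d contributes d new edges; summing degrees gives Σd = 2E, so E′ = E + 2E = 3E = 36.
Each original face survives and each original vertex becomes one new face: F′ = F + V = 14.

36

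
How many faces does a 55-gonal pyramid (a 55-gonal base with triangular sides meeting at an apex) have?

56

A pyramid on an n-gon base has one n-gon and n triangles: V = 55 + 1 = 56, E = 2·55 = 110, F = 55 + 1 = 56.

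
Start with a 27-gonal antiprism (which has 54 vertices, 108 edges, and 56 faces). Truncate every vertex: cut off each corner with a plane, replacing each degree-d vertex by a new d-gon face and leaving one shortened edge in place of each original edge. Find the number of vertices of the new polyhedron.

Truncation replaces each original edge-end by a new vertex, so V′ = 2E = 216.
Each original edge survives, and each old vertex of degree d contributes d new edges; summing degrees gives Σd = 2E, so E′ = E + 2E = 3E = 324.
Each original face survives and each original vertex becomes one new face: F′ = F + V = 110.

216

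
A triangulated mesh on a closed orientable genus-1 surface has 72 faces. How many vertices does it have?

χ = 2 − 2·1 = 0, and every face is a triangle so 3F = 2E.
E = 3·72/2 = 108. Then V = 0 + E − F = 0 + 108 − 72 = 36.

36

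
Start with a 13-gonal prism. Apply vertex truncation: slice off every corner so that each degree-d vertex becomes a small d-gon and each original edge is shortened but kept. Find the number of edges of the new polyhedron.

The base solid has V = 26, E = 39, F = 15.
Truncation replaces each original edge-end by a new vertex, so V′ = 2E = 78.
Each original edge survives, and each old vertex of degree d contributes d new edges; summing degrees gives Σd = 2E, so E′ = E + 2E = 3E = 117.
Each original face survives and each original vertex becomes one new face: F′ = F + V = 41.

117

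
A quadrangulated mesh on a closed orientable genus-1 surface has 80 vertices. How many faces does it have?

χ = 2 − 2·1 = 0, and every face is a square so 4F = 2E.
V − E + F = 0 with E = 4F/2 gives 80 − (4/2 − 1)·F = 0, so F = 80 and E = 160.

80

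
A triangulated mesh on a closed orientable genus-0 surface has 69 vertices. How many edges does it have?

201

χ = 2 − 2·0 = 2, and every face is a triangle so 3F = 2E.
V − E + F = 2 with E = 3F/2 gives 69 − (3/2 − 1)·F = 2, so F = 134 and E = 201.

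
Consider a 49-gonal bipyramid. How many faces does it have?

98

A bipyramid over an n-gon has 2n triangular faces and n + 2 vertices: V = 49 + 2 = 51, E = 3·49 = 147, F = 2·49 = 98.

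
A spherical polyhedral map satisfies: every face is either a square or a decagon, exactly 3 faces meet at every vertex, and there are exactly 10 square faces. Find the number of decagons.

Let x be the number of decagons; then F = 10 + x.
Edge–face incidences: 2E = 4·10 + 10·x = 40 + 10x.
Every vertex has degree 3, so 3V = 2E.
Euler: V − E + F = 2 ⇒ (2E)/3 − E + (10 + x) = 2.
Multiply by 6: 2·(2E) − 3·(2E) + 6·(10 + x) = 12, i.e. 60 + 6x − (40 + 10x) = 12.
Collecting terms: −4x + 20 = 12, so −4x = −8, so x = 2.
Then 2E = 40 + 10·2 = 60, so E = 30, V = 2E/3 = 20, F = 10 + 2 = 12.

2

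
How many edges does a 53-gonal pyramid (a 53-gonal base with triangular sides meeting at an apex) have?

A pyramid on an n-gon base has one n-gon and n triangles: V = 53 + 1 = 54, E = 2·53 = 106, F = 53 + 1 = 54.
Check: V − E + F = 54 − 106 + 54 = 2.

106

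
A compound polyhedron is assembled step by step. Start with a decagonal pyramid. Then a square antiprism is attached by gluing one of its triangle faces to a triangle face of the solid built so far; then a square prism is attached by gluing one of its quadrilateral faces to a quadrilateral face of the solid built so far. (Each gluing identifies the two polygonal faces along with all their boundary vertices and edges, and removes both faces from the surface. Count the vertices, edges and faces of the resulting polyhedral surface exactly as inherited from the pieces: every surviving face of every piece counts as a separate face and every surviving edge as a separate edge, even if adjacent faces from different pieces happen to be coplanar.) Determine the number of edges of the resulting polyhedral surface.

41

A decagonal pyramid: V=11, E=20, F=11.
Attach a square antiprism (V=8, E=16, F=10) along a 3-gon: merge 3 vertices and 3 edges, delete both glued faces → V=16, E=33, F=19.
Attach a square prism (V=8, E=12, F=6) along a 4-gon: merge 4 vertices and 4 edges, delete both glued faces → V=20, E=41, F=23.
Check: V − E + F = 20 − 41 + 23 = 2.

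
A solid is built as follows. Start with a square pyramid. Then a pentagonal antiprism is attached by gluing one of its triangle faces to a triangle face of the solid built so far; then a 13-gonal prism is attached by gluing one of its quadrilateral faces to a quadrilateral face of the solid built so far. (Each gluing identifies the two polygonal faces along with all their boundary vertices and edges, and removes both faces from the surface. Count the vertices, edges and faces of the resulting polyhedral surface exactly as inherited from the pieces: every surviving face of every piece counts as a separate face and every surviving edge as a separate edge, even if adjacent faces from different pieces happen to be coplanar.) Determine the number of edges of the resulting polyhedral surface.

60

A square pyramid: V=5, E=8, F=5.
Attach a pentagonal antiprism (V=10, E=20, F=12) along a 3-gon: merge 3 vertices and 3 edges, delete both glued faces → V=12, E=25, F=15.
Attach a 13-gonal prism (V=26, E=39, F=15) along a 4-gon: merge 4 vertices and 4 edges, delete both glued faces → V=34, E=60, F=28.
Check: V − E + F = 34 − 60 + 28 = 2.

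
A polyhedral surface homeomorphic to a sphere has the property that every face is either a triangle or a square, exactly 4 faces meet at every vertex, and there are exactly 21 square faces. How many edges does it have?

54

Let x be the number of triangles; then F = 21 + x.
Edge–face incidences: 2E = 4·21 + 3·x = 84 + 3x.
Every vertex has degree 4, so 4V = 2E.
Euler: V − E + F = 2 ⇒ (2E)/4 − E + (21 + x) = 2.
Multiply by 8: 2·(2E) − 4·(2E) + 8·(21 + x) = 16, i.e. 168 + 8x − 2·(84 + 3x) = 16.
Collecting terms: 2x = 16, so x = 8.
Then 2E = 84 + 3·8 = 108, so E = 54, V = 2E/4 = 27, F = 21 + 8 = 29.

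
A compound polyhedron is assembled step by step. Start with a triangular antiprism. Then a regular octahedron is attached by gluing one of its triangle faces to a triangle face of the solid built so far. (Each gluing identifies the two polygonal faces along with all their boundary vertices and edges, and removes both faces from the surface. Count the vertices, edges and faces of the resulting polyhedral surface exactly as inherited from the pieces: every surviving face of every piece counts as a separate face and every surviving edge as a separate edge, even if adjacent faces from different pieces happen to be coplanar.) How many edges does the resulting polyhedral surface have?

A triangular antiprism: V=6, E=12, F=8.
Attach a regular octahedron (V=6, E=12, F=8) along a 3-gon: merge 3 vertices and 3 edges, delete both glued faces → V=9, E=21, F=14.
Check: V − E + F = 9 − 21 + 14 = 2.

21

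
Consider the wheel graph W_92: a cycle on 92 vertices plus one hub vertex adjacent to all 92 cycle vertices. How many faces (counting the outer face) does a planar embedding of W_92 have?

93

W_92 has V = 92 + 1 = 93 vertices and E = 2·92 = 184 edges.
By Euler's formula F = 2 − V + E = 2 − 93 + 184 = 93.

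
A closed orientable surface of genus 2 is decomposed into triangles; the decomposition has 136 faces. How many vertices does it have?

χ = 2 − 2·2 = -2, and every face is a triangle so 3F = 2E.
E = 3·136/2 = 204. Then V = -2 + E − F = -2 + 204 − 136 = 66.

66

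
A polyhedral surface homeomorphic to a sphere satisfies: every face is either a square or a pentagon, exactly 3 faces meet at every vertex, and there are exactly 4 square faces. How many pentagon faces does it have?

Let x be the number of pentagons; then F = 4 + x.
Edge–face incidences: 2E = 4·4 + 5·x = 16 + 5x.
Every vertex has degree 3, so 3V = 2E.
Euler: V − E + F = 2 ⇒ (2E)/3 − E + (4 + x) = 2.
Multiply by 6: 2·(2E) − 3·(2E) + 6·(4 + x) = 12, i.e. 24 + 6x − (16 + 5x) = 12.
Collecting terms: x + 8 = 12, so x = 4.
Then 2E = 16 + 5·4 = 36, so E = 18, V = 2E/3 = 12, F = 4 + 4 = 8.

4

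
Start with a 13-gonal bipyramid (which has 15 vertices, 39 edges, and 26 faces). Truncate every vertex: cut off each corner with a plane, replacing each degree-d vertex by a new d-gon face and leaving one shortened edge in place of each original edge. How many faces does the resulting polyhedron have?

Truncation replaces each original edge-end by a new vertex, so V′ = 2E = 78.
Each original edge survives, and each old vertex of degree d contributes d new edges; summing degrees gives Σd = 2E, so E′ = E + 2E = 3E = 117.
Each original face survives and each original vertex becomes one new face: F′ = F + V = 41.

41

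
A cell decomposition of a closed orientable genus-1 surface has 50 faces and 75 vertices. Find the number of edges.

For a closed orientable surface of genus 1, χ = 2 − 2·1 = 0.
E = V + F − (0) = 75 + 50 − (0) = 125.

125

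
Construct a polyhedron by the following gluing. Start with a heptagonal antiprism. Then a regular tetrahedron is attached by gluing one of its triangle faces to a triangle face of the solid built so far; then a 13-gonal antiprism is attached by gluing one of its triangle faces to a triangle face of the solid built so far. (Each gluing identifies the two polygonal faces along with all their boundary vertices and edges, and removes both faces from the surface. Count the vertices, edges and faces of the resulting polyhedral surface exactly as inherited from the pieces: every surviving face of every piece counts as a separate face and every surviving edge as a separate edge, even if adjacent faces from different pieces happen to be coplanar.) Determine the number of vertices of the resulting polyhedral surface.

A heptagonal antiprism: V=14, E=28, F=16.
Attach a regular tetrahedron (V=4, E=6, F=4) along a 3-gon: merge 3 vertices and 3 edges, delete both glued faces → V=15, E=31, F=18.
Attach a 13-gonal antiprism (V=26, E=52, F=28) along a 3-gon: merge 3 vertices and 3 edges, delete both glued faces → V=38, E=80, F=44.
Check: V − E + F = 38 − 80 + 44 = 2.

38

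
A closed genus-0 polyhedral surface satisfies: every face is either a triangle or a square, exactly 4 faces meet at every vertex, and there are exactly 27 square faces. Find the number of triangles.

Let x be the number of triangles; then F = 27 + x.
Edge–face incidences: 2E = 4·27 + 3·x = 108 + 3x.
Every vertex has degree 4, so 4V = 2E.
Euler: V − E + F = 2 ⇒ (2E)/4 − E + (27 + x) = 2.
Multiply by 8: 2·(2E) − 4·(2E) + 8·(27 + x) = 16, i.e. 216 + 8x − 2·(108 + 3x) = 16.
Collecting terms: 2x = 16, so x = 8.
Then 2E = 108 + 3·8 = 132, so E = 66, V = 2E/4 = 33, F = 27 + 8 = 35.

8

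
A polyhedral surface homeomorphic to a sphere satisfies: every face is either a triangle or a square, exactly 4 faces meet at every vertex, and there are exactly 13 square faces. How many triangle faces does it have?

Let x be the number of triangles; then F = 13 + x.
Edge–face incidences: 2E = 4·13 + 3·x = 52 + 3x.
Every vertex has degree 4, so 4V = 2E.
Euler: V − E + F = 2 ⇒ (2E)/4 − E + (13 + x) = 2.
Multiply by 8: 2·(2E) − 4·(2E) + 8·(13 + x) = 16, i.e. 104 + 8x − 2·(52 + 3x) = 16.
Collecting terms: 2x = 16, so x = 8.
Then 2E = 52 + 3·8 = 76, so E = 38, V = 2E/4 = 19, F = 13 + 8 = 21.

8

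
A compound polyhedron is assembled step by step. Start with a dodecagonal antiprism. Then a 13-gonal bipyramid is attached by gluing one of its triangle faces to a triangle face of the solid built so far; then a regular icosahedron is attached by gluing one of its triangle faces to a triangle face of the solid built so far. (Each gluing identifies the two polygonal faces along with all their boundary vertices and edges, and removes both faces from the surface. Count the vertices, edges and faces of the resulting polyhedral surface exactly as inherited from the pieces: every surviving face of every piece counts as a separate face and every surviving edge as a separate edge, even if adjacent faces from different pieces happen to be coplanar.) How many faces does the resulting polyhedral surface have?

A dodecagonal antiprism: V=24, E=48, F=26.
Attach a 13-gonal bipyramid (V=15, E=39, F=26) along a 3-gon: merge 3 vertices and 3 edges, delete both glued faces → V=36, E=84, F=50.
Attach a regular icosahedron (V=12, E=30, F=20) along a 3-gon: merge 3 vertices and 3 edges, delete both glued faces → V=45, E=111, F=68.
Check: V − E + F = 45 − 111 + 68 = 2.

68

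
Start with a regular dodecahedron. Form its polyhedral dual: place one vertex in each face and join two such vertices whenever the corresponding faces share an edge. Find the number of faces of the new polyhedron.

20

The base solid has V = 20, E = 30, F = 12.
The dual swaps V and F and preserves E: V′ = F = 12, E′ = E = 30, F′ = V = 20.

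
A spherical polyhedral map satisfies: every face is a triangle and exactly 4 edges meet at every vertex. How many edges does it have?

Each face has 3 edges and each edge borders two faces, so 2E = 3F.
Each vertex has degree 4, so 4V = 2E and hence V = 3F/4.
Euler: V − E + F = 2 ⇒ (3F/4) − (3F/2) + F = 2.
Multiply by 8: (6 − 12 + 8)F = 16, i.e. 2F = 16.
So F = 8, E = 3·8/2 = 12, V = 3·8/4 = 6.

12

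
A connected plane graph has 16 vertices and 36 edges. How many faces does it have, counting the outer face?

Euler's formula for a connected plane graph: V − E + F = 2, so F = 2 − 16 + 36 = 22.

22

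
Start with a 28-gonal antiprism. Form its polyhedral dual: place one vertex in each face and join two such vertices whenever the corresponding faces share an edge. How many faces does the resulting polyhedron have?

56

The base solid has V = 56, E = 112, F = 58.
The dual swaps V and F and preserves E: V′ = F = 58, E′ = E = 112, F′ = V = 56.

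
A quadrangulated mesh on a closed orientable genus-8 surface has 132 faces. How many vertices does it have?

118

χ = 2 − 2·8 = -14, and every face is a square so 4F = 2E.
E = 4·132/2 = 264. Then V = -14 + E − F = -14 + 264 − 132 = 118.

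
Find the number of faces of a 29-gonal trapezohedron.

58

The n-trapezohedron (dual of the n-antiprism) has V = 2·29 + 2 = 60, E = 4·29 = 116, F = 2·29 = 58.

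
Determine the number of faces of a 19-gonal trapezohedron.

38

The n-trapezohedron (dual of the n-antiprism) has V = 2·19 + 2 = 40, E = 4·19 = 76, F = 2·19 = 38.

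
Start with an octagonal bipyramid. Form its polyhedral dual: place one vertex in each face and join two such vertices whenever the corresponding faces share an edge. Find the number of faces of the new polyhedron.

The base solid has V = 10, E = 24, F = 16.
The dual swaps V and F and preserves E: V′ = F = 16, E′ = E = 24, F′ = V = 10.

10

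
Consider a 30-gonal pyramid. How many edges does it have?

60

A pyramid on an n-gon base has one n-gon and n triangles: V = 30 + 1 = 31, E = 2·30 = 60, F = 30 + 1 = 31.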